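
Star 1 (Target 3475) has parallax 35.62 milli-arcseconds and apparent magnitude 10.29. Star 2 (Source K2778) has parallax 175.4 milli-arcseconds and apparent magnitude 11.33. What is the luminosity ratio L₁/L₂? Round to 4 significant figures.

d₁ = 1/p₁ = 1/0.03562″ = 28.074 pc; d₂ = 1/p₂ = 1/0.1754″ = 5.7013 pc.
M₁ = m₁ − 5 log₁₀ d₁ + 5 = 10.29 − 7.2415 + 5 = 8.0485.
M₂ = 11.33 − 3.7799 + 5 = 12.5501.
L₁/L₂ = 10^(0.4(M₂ − M₁)) = 10^(0.4 × 4.5016) = 10^1.80064 = 63.189.

L₁/L₂ = 63.19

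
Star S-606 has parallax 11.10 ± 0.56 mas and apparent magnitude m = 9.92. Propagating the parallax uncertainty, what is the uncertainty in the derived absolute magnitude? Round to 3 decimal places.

M = m − 5 log₁₀ d + 5 = m + 5 log₁₀ p + 5, so ∂M/∂p = 5/(p ln 10).
σ_M = (5/ln 10) · (σ_p/p) = 2.1715 × 0.56/11.10 = 2.1715 × 0.05045 = 0.10955.

σ_M = 0.110 mag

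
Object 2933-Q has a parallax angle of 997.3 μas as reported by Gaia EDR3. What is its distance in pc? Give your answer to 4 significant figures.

p = 997.3 μas = 0.0009973 arcsec.
d = 1/p = 1/0.0009973 = 1002.7 pc.

1003 pc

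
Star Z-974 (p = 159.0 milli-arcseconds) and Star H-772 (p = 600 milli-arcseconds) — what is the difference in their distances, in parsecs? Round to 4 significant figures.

d_A = 1/0.1590″ = 6.2893 pc; d_B = 1/0.6000″ = 1.6667 pc.
|d_B − d_A| = |1.6667 − 6.2893| = 4.6226 pc.

4.623 pc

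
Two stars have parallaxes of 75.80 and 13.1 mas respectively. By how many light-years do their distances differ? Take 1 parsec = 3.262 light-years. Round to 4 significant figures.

d_A = 1/0.07580″ = 13.193 pc; d_B = 1/0.01310″ = 76.336 pc.
|d_B − d_A| = |76.336 − 13.193| = 63.143 pc = 63.143 × 3.262 ly = 205.97 ly.

206.0 ly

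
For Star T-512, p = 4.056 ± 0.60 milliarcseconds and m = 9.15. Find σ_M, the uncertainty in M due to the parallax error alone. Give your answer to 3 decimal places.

M = m − 5 log₁₀ d + 5 = m + 5 log₁₀ p + 5, so ∂M/∂p = 5/(p ln 10).
σ_M = (5/ln 10) · (σ_p/p) = 2.1715 × 0.60/4.056 = 2.1715 × 0.14793 = 0.32123.

σ_M = 0.321 mag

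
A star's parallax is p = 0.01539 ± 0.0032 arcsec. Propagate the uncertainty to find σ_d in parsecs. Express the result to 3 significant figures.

d = 1/p, so σ_d = σ_p / p².
σ_d = 0.00320 / (0.01539)² = 0.00320 / 0.00023685 = 13.511 pc.

13.5 pc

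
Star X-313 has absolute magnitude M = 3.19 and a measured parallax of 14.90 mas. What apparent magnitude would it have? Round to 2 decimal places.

d = 1/p = 1/0.01490″ = 67.114 pc.
m − M = 5 log₁₀ d − 5 = 5 log₁₀(67.114) − 5 = 9.1341 − 5 = 4.1341.
m = M + (m − M) = 3.19 + 4.1341 = 7.32.

m = 7.32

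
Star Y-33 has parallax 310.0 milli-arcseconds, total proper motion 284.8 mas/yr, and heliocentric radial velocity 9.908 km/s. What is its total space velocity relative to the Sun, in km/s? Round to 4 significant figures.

d = 1/p = 1/0.3100″ = 3.2258 pc.
μ = 284.8 mas/yr = 0.2848 ″/yr.
v_t = 4.740 μ d = 4.740 × 0.2848 × 3.2258 = 4.3547 km/s.
v = √(v_r² + v_t²) = √(9.908² + 4.3547²) = √117.132 = 10.823 km/s.

10.82 km/s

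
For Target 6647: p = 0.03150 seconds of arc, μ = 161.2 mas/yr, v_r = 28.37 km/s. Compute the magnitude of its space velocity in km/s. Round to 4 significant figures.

d = 1/p = 1/0.03150″ = 31.746 pc.
μ = 161.2 mas/yr = 0.1612 ″/yr.
v_t = 4.740 μ d = 4.740 × 0.1612 × 31.746 = 24.257 km/s.
v = √(v_r² + v_t²) = √(28.37² + 24.257²) = √1393.26 = 37.326 km/s.

37.33 km/s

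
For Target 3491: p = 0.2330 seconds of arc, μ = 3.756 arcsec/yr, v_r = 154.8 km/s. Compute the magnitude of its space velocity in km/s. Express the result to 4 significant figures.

d = 1/p = 1/0.2330″ = 4.2918 pc.
v_t = 4.740 μ d = 4.740 × 3.756 × 4.2918 = 76.409 km/s.
v = √(v_r² + v_t²) = √(154.8² + 76.409²) = √29801.4 = 172.63 km/s.

172.6 km/s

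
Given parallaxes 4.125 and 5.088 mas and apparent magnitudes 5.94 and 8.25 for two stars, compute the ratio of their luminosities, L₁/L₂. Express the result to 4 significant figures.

d₁ = 1/p₁ = 1/0.004125″ = 242.42 pc; d₂ = 1/p₂ = 1/0.005088″ = 196.54 pc.
M₁ = m₁ − 5 log₁₀ d₁ + 5 = 5.94 − 11.9228 + 5 = -0.9828.
M₂ = 8.25 − 11.4673 + 5 = 1.7827.
L₁/L₂ = 10^(0.4(M₂ − M₁)) = 10^(0.4 × 2.7655) = 10^1.10620 = 12.77.

L₁/L₂ = 12.77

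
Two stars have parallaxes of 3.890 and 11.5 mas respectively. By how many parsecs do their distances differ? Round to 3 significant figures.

d_A = 1/0.003890″ = 257.07 pc; d_B = 1/0.01150″ = 86.957 pc.
|d_B − d_A| = |86.957 − 257.07| = 170.11 pc.

170 pc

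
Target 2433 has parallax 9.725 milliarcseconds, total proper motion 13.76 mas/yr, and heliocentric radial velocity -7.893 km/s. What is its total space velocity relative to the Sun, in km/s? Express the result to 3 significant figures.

10.4 km/s

d = 1/p = 1/0.009725″ = 102.83 pc.
μ = 13.76 mas/yr = 0.01376 ″/yr.
v_t = 4.740 μ d = 4.740 × 0.01376 × 102.83 = 6.7068 km/s.
v = √(v_r² + v_t²) = √((-7.893)² + 6.7068²) = √107.281 = 10.358 km/s.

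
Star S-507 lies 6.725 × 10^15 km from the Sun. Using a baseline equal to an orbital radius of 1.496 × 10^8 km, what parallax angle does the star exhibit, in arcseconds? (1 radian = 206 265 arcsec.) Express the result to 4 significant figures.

0.004588 arcsec

θ ≈ B/d = (1.496 × 10^8) / (6.725 × 10^15) = 2.2245 × 10^-8 rad.
In arcseconds: 2.2245 × 10^-8 × 206265 = 0.0045884″.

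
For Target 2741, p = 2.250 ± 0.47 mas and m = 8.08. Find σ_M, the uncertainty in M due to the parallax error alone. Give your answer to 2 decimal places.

σ_M = 0.45 mag

M = m − 5 log₁₀ d + 5 = m + 5 log₁₀ p + 5, so ∂M/∂p = 5/(p ln 10).
σ_M = (5/ln 10) · (σ_p/p) = 2.1715 × 0.47/2.250 = 2.1715 × 0.20889 = 0.4536.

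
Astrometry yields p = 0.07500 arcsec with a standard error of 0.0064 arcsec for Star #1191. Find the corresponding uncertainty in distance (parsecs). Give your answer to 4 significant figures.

d = 1/p, so σ_d = σ_p / p².
σ_d = 0.00640 / (0.07500)² = 0.00640 / 0.005625 = 1.1378 pc.

1.138 pc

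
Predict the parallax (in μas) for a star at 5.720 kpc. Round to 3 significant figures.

175 μas

d = 5.720 kpc = 5720 pc.
p = 1/d = 1/5720 = 0.00017483 arcsec.
= 0.00017483 × 10⁶ = 174.83 μas.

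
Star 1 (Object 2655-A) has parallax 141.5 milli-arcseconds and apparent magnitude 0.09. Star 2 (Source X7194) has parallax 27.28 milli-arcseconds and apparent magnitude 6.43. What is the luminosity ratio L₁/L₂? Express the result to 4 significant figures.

L₁/L₂ = 12.77

d₁ = 1/p₁ = 1/0.1415″ = 7.0671 pc; d₂ = 1/p₂ = 1/0.02728″ = 36.657 pc.
M₁ = m₁ − 5 log₁₀ d₁ + 5 = 0.09 − 4.2462 + 5 = 0.8438.
M₂ = 6.43 − 7.8208 + 5 = 3.6092.
L₁/L₂ = 10^(0.4(M₂ − M₁)) = 10^(0.4 × 2.7654) = 10^1.10616 = 12.769.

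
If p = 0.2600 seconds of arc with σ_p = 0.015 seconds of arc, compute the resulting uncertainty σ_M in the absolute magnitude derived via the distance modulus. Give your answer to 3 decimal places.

M = m − 5 log₁₀ d + 5 = m + 5 log₁₀ p + 5, so ∂M/∂p = 5/(p ln 10).
σ_M = (5/ln 10) · (σ_p/p) = 2.1715 × 0.015/0.2600 = 2.1715 × 0.057692 = 0.12528.

σ_M = 0.125 mag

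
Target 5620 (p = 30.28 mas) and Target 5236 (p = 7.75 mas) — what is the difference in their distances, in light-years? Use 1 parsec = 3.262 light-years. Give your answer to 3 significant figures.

313 ly

d_A = 1/0.03028″ = 33.025 pc; d_B = 1/0.007750″ = 129.03 pc.
|d_B − d_A| = |129.03 − 33.025| = 96.005 pc = 96.005 × 3.262 ly = 313.17 ly.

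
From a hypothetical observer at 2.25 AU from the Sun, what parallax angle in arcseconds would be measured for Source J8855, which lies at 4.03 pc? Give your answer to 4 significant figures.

0.5583 arcsec

p (arcsec) = B (AU) / d (pc).
p = 2.25 / 4.03 = 0.55831 arcsec.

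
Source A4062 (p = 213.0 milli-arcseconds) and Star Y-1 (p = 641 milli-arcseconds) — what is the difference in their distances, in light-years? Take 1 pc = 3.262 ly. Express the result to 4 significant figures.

d_A = 1/0.2130″ = 4.6948 pc; d_B = 1/0.6410″ = 1.5601 pc.
|d_B − d_A| = |1.5601 − 4.6948| = 3.1347 pc = 3.1347 × 3.262 ly = 10.225 ly.

10.23 ly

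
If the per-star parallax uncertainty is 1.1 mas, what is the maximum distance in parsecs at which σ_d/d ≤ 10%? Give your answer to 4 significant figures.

90.91 pc

σ_d/d = σ_p/p, so the condition is σ_p/p ≤ 0.10, i.e. p ≥ σ_p/0.10.
p_min = 1.1/0.10 = 11 mas = 0.011 arcsec.
d_max = 1/p_min = 1/0.011 = 90.909 pc.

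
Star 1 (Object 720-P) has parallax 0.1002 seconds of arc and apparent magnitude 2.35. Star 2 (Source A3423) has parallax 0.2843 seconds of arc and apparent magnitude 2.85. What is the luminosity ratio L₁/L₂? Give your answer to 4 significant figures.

d₁ = 1/p₁ = 1/0.1002″ = 9.98 pc; d₂ = 1/p₂ = 1/0.2843″ = 3.5174 pc.
M₁ = m₁ − 5 log₁₀ d₁ + 5 = 2.35 − 4.9957 + 5 = 2.3543.
M₂ = 2.85 − 2.7311 + 5 = 5.1189.
L₁/L₂ = 10^(0.4(M₂ − M₁)) = 10^(0.4 × 2.7646) = 10^1.10584 = 12.76.

L₁/L₂ = 12.76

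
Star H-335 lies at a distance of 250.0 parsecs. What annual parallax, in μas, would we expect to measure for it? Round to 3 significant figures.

p = 1/d = 1/250 = 0.004 arcsec.
= 0.004 × 10⁶ = 4000 μas.

4000 μas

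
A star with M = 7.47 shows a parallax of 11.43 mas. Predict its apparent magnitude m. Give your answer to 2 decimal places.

d = 1/p = 1/0.01143″ = 87.489 pc.
m − M = 5 log₁₀ d − 5 = 5 log₁₀(87.489) − 5 = 9.7098 − 5 = 4.7098.
m = M + (m − M) = 7.47 + 4.7098 = 12.18.

m = 12.18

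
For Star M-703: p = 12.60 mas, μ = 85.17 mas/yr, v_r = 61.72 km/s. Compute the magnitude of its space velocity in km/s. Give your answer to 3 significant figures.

d = 1/p = 1/0.01260″ = 79.365 pc.
μ = 85.17 mas/yr = 0.08517 ″/yr.
v_t = 4.740 μ d = 4.740 × 0.08517 × 79.365 = 32.04 km/s.
v = √(v_r² + v_t²) = √(61.72² + 32.04²) = √4835.92 = 69.541 km/s.

69.5 km/s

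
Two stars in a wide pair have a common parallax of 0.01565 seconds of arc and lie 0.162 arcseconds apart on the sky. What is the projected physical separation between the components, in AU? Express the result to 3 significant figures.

d = 1/p = 1/0.01565″ = 63.898 pc.
At distance d (pc), an angle of θ arcsec spans θ·d AU: s = 0.162 × 63.898 = 10.351 AU.

10.4 AU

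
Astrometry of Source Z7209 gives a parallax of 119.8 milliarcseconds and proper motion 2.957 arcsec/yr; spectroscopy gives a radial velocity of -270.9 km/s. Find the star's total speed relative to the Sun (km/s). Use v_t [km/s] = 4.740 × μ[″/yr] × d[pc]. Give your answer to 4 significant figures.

d = 1/p = 1/0.1198″ = 8.3472 pc.
v_t = 4.740 μ d = 4.740 × 2.957 × 8.3472 = 117 km/s.
v = √(v_r² + v_t²) = √((-270.9)² + 117²) = √87075.8 = 295.09 km/s.

295.1 km/s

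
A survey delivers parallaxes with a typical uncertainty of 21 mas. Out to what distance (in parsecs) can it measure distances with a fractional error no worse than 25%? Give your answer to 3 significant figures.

11.9 pc

σ_d/d = σ_p/p, so the condition is σ_p/p ≤ 0.25, i.e. p ≥ σ_p/0.25.
p_min = 21/0.25 = 84 mas = 0.084 arcsec.
d_max = 1/p_min = 1/0.084 = 11.905 pc.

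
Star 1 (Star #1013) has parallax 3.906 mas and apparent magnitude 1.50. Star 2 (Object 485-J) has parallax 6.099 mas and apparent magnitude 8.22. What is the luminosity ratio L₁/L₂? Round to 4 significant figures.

d₁ = 1/p₁ = 1/0.003906″ = 256.02 pc; d₂ = 1/p₂ = 1/0.006099″ = 163.96 pc.
M₁ = m₁ − 5 log₁₀ d₁ + 5 = 1.50 − 12.0414 + 5 = -5.5414.
M₂ = 8.22 − 11.0737 + 5 = 2.1463.
L₁/L₂ = 10^(0.4(M₂ − M₁)) = 10^(0.4 × 7.6877) = 10^3.07508 = 1188.7.

L₁/L₂ = 1189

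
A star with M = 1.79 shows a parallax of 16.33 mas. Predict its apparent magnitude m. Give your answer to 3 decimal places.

m = 5.725

d = 1/p = 1/0.01633″ = 61.237 pc.
m − M = 5 log₁₀ d − 5 = 5 log₁₀(61.237) − 5 = 8.9351 − 5 = 3.9351.
m = M + (m − M) = 1.79 + 3.9351 = 5.725.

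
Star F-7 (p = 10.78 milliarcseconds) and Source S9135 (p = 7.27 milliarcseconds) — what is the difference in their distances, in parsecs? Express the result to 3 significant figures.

d_A = 1/0.01078″ = 92.764 pc; d_B = 1/0.007270″ = 137.55 pc.
|d_B − d_A| = |137.55 − 92.764| = 44.786 pc.

44.8 pc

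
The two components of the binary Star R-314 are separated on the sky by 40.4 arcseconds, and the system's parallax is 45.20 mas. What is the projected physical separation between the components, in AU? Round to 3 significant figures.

894 AU

d = 1/p = 1/0.04520″ = 22.124 pc.
At distance d (pc), an angle of θ arcsec spans θ·d AU: s = 40.4 × 22.124 = 893.81 AU.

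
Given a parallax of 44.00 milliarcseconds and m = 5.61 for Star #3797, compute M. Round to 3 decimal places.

M = 3.827

d = 1/p = 1/0.04400″ = 22.727 pc.
m − M = 5 log₁₀(22.727) − 5 = 6.7827 − 5 = 1.7827.
M = m − (m − M) = 5.61 − 1.7827 = 3.827.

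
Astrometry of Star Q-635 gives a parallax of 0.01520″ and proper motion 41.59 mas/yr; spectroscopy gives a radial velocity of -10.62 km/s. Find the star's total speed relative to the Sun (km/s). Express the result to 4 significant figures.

16.76 km/s

d = 1/p = 1/0.01520″ = 65.789 pc.
μ = 41.59 mas/yr = 0.04159 ″/yr.
v_t = 4.740 μ d = 4.740 × 0.04159 × 65.789 = 12.969 km/s.
v = √(v_r² + v_t²) = √((-10.62)² + 12.969²) = √280.979 = 16.762 km/s.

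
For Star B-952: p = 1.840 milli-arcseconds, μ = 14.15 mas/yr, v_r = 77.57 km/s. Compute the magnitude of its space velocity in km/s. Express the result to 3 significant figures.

d = 1/p = 1/0.001840″ = 543.48 pc.
μ = 14.15 mas/yr = 0.01415 ″/yr.
v_t = 4.740 μ d = 4.740 × 0.01415 × 543.48 = 36.452 km/s.
v = √(v_r² + v_t²) = √(77.57² + 36.452²) = √7345.85 = 85.708 km/s.

85.7 km/s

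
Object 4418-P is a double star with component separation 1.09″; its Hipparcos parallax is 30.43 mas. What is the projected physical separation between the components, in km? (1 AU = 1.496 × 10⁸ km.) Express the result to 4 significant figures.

5.359 × 10^9 km

d = 1/p = 1/0.03043″ = 32.862 pc.
At distance d (pc), an angle of θ arcsec spans θ·d AU: s = 1.09 × 32.862 = 35.82 AU.
= 35.82 × 1.496 × 10⁸ km = 5.3587 × 10^9 km.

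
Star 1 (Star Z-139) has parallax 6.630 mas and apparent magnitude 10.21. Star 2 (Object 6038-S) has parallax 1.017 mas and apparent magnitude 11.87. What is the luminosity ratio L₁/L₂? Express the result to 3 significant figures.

d₁ = 1/p₁ = 1/0.006630″ = 150.83 pc; d₂ = 1/p₂ = 1/0.001017″ = 983.28 pc.
M₁ = m₁ − 5 log₁₀ d₁ + 5 = 10.21 − 10.8924 + 5 = 4.3176.
M₂ = 11.87 − 14.9634 + 5 = 1.9066.
L₁/L₂ = 10^(0.4(M₂ − M₁)) = 10^(0.4 × (-2.4110)) = 10^(-0.96440) = 0.10854.

L₁/L₂ = 0.109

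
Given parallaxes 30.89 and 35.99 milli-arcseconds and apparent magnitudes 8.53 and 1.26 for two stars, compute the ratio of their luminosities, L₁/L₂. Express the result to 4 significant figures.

d₁ = 1/p₁ = 1/0.03089″ = 32.373 pc; d₂ = 1/p₂ = 1/0.03599″ = 27.785 pc.
M₁ = m₁ − 5 log₁₀ d₁ + 5 = 8.53 − 7.5509 + 5 = 5.9791.
M₂ = 1.26 − 7.2191 + 5 = -0.9591.
L₁/L₂ = 10^(0.4(M₂ − M₁)) = 10^(0.4 × (-6.9382)) = 10^(-2.77528) = 0.0016777.

L₁/L₂ = 0.001678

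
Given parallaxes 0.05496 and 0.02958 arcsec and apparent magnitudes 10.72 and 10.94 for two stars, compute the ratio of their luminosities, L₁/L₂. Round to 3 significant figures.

d₁ = 1/p₁ = 1/0.05496″ = 18.195 pc; d₂ = 1/p₂ = 1/0.02958″ = 33.807 pc.
M₁ = m₁ − 5 log₁₀ d₁ + 5 = 10.72 − 6.2998 + 5 = 9.4202.
M₂ = 10.94 − 7.6450 + 5 = 8.2950.
L₁/L₂ = 10^(0.4(M₂ − M₁)) = 10^(0.4 × (-1.1252)) = 10^(-0.45008) = 0.35475.

L₁/L₂ = 0.355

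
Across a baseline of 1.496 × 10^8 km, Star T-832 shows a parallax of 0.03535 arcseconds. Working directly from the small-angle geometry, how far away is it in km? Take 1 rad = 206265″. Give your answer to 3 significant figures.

8.73 × 10^14 km

θ = 0.03535″ = 0.03535/206265 = 1.7138 × 10^-7 rad.
d = B/θ = (1.496 × 10^8) / (1.7138 × 10^-7) = 8.7291 × 10^14 km.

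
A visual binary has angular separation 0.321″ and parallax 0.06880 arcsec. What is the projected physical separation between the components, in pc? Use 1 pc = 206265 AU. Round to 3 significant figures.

d = 1/p = 1/0.06880″ = 14.535 pc.
At distance d (pc), an angle of θ arcsec spans θ·d AU: s = 0.321 × 14.535 = 4.6657 AU.
= 4.6657 / 206265 = 2.2620 × 10^-5 pc.

2.26 × 10^-5 pc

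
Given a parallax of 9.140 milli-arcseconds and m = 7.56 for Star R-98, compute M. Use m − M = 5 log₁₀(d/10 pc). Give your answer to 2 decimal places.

d = 1/p = 1/0.009140″ = 109.41 pc.
m − M = 5 log₁₀(109.41) − 5 = 10.1953 − 5 = 5.1953.
M = m − (m − M) = 7.56 − 5.1953 = 2.36.

M = 2.36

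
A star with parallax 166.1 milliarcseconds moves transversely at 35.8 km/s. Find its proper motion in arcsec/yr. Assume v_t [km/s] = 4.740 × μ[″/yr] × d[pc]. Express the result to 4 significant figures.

1.255 arcsec/yr

d = 1/p = 1/0.1661″ = 6.0205 pc.
μ = v_t / (4.74 d) = 35.8 / (4.74 × 6.0205) = 35.8 / 28.537 = 1.2545 ″/yr.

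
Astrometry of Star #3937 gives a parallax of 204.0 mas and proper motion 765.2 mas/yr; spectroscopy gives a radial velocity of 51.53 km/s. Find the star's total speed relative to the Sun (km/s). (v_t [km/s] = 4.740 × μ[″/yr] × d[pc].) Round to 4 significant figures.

d = 1/p = 1/0.2040″ = 4.902 pc.
μ = 765.2 mas/yr = 0.7652 ″/yr.
v_t = 4.740 μ d = 4.740 × 0.7652 × 4.902 = 17.78 km/s.
v = √(v_r² + v_t²) = √(51.53² + 17.78²) = √2971.47 = 54.511 km/s.

54.51 km/s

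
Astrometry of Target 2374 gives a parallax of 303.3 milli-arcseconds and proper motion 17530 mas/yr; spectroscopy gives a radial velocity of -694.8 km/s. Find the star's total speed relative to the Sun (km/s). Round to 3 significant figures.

d = 1/p = 1/0.3033″ = 3.2971 pc.
μ = 17530 mas/yr = 17.53 ″/yr.
v_t = 4.740 μ d = 4.740 × 17.53 × 3.2971 = 273.96 km/s.
v = √(v_r² + v_t²) = √((-694.8)² + 273.96²) = √557801 = 746.86 km/s.

747 km/s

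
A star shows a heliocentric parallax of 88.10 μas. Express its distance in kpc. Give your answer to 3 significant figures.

11.4 kpc

p = 88.10 μas = 0.00008810 arcsec.
d = 1/p = 1/0.00008810 = 11351 pc.
= 11.351 kpc.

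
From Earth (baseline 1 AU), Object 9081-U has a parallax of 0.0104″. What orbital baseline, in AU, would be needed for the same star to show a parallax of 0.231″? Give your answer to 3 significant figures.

22.2 AU

Parallax scales linearly with baseline: p ∝ B, so B = p_target / p_Earth × 1 AU.
B = 0.231 / 0.0104 = 22.212 AU.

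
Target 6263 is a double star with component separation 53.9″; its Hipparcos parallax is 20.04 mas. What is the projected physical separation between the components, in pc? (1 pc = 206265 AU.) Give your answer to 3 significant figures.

d = 1/p = 1/0.02004″ = 49.9 pc.
At distance d (pc), an angle of θ arcsec spans θ·d AU: s = 53.9 × 49.9 = 2689.6 AU.
= 2689.6 / 206265 = 0.013040 pc.

0.0130 pc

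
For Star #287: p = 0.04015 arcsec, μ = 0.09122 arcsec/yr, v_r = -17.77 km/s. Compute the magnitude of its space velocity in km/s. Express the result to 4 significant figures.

20.78 km/s

d = 1/p = 1/0.04015″ = 24.907 pc.
v_t = 4.740 μ d = 4.740 × 0.09122 × 24.907 = 10.769 km/s.
v = √(v_r² + v_t²) = √((-17.77)² + 10.769²) = √431.744 = 20.778 km/s.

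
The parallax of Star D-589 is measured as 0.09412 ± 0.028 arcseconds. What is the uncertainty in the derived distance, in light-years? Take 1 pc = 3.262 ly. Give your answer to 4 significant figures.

d = 1/p, so σ_d = σ_p / p².
σ_d = 0.0280 / (0.09412)² = 0.0280 / 0.0088586 = 3.1608 pc = 3.1608 × 3.262 ly = 10.311 ly.

10.31 ly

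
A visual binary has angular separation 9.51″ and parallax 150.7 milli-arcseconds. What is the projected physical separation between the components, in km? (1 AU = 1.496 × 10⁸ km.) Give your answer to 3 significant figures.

9.44 × 10^9 km

d = 1/p = 1/0.1507″ = 6.6357 pc.
At distance d (pc), an angle of θ arcsec spans θ·d AU: s = 9.51 × 6.6357 = 63.106 AU.
= 63.106 × 1.496 × 10⁸ km = 9.4407 × 10^9 km.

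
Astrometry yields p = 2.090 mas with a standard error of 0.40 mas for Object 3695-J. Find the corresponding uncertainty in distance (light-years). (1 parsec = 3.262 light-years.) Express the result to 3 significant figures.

299 ly

d = 1/p, so σ_d = σ_p / p².
σ_d = 0.000400 / (0.002090)² = 0.000400 / 0.0000043681 = 91.573 pc = 91.573 × 3.262 ly = 298.71 ly.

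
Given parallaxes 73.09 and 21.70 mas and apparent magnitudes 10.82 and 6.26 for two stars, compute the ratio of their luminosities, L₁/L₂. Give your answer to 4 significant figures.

L₁/L₂ = 0.001322

d₁ = 1/p₁ = 1/0.07309″ = 13.682 pc; d₂ = 1/p₂ = 1/0.02170″ = 46.083 pc.
M₁ = m₁ − 5 log₁₀ d₁ + 5 = 10.82 − 5.6807 + 5 = 10.1393.
M₂ = 6.26 − 8.3177 + 5 = 2.9423.
L₁/L₂ = 10^(0.4(M₂ − M₁)) = 10^(0.4 × (-7.1970)) = 10^(-2.87880) = 0.0013219.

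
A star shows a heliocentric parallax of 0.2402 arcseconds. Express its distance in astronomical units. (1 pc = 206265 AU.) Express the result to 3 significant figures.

d = 1/p = 1/0.2402 = 4.1632 pc.
In AU: 4.1632 × 206265 = 8.5872 × 10^5 AU.

859000 AU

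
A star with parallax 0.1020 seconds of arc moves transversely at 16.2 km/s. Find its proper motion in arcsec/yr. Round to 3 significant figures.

d = 1/p = 1/0.1020″ = 9.8039 pc.
μ = v_t / (4.74 d) = 16.2 / (4.74 × 9.8039) = 16.2 / 46.47 = 0.34861 ″/yr.

0.349 arcsec/yr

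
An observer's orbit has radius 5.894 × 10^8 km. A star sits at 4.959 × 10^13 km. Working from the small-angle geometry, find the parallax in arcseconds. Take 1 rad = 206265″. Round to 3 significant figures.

2.45 arcsec

θ ≈ B/d = (5.894 × 10^8) / (4.959 × 10^13) = 1.1885 × 10^-5 rad.
In arcseconds: 1.1885 × 10^-5 × 206265 = 2.4515″.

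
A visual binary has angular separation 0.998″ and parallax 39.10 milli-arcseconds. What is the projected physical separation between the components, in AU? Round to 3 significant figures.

25.5 AU

d = 1/p = 1/0.03910″ = 25.575 pc.
At distance d (pc), an angle of θ arcsec spans θ·d AU: s = 0.998 × 25.575 = 25.524 AU.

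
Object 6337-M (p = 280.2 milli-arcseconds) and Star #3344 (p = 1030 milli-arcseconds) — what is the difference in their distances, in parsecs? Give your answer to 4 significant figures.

2.598 pc

d_A = 1/0.2802″ = 3.5689 pc; d_B = 1/1.030″ = 0.97087 pc.
|d_B − d_A| = |0.97087 − 3.5689| = 2.598 pc.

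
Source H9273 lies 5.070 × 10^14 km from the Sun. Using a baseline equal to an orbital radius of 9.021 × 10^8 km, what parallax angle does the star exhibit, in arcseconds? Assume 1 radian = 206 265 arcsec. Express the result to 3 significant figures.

θ ≈ B/d = (9.021 × 10^8) / (5.070 × 10^14) = 1.7793 × 10^-6 rad.
In arcseconds: 1.7793 × 10^-6 × 206265 = 0.36701″.

0.367 arcsec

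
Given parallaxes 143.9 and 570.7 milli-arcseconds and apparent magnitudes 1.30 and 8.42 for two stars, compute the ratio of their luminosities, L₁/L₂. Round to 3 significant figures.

L₁/L₂ = 11100

d₁ = 1/p₁ = 1/0.1439″ = 6.9493 pc; d₂ = 1/p₂ = 1/0.5707″ = 1.7522 pc.
M₁ = m₁ − 5 log₁₀ d₁ + 5 = 1.30 − 4.2097 + 5 = 2.0903.
M₂ = 8.42 − 1.2179 + 5 = 12.2021.
L₁/L₂ = 10^(0.4(M₂ − M₁)) = 10^(0.4 × 10.1118) = 10^4.04472 = 11085.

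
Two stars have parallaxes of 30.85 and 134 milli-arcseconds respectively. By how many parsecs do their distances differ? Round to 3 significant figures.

25.0 pc

d_A = 1/0.03085″ = 32.415 pc; d_B = 1/0.1340″ = 7.4627 pc.
|d_B − d_A| = |7.4627 − 32.415| = 24.952 pc.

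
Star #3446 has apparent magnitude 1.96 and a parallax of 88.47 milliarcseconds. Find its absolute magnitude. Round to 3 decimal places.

d = 1/p = 1/0.08847″ = 11.303 pc.
m − M = 5 log₁₀(11.303) − 5 = 5.2660 − 5 = 0.2660.
M = m − (m − M) = 1.96 − 0.2660 = 1.694.

M = 1.694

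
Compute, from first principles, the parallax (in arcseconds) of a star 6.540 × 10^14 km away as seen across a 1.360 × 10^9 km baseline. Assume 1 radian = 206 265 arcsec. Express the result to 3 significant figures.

θ ≈ B/d = (1.360 × 10^9) / (6.540 × 10^14) = 2.0795 × 10^-6 rad.
In arcseconds: 2.0795 × 10^-6 × 206265 = 0.42893″.

0.429 arcsec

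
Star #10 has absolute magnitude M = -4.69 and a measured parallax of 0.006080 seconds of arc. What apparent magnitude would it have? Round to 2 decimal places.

d = 1/p = 1/0.006080″ = 164.47 pc.
m − M = 5 log₁₀ d − 5 = 5 log₁₀(164.47) − 5 = 11.0804 − 5 = 6.0804.
m = M + (m − M) = -4.69 + 6.0804 = 1.39.

m = 1.39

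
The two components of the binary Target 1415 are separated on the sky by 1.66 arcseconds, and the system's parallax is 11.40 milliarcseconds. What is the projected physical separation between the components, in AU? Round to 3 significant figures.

146 AU

d = 1/p = 1/0.01140″ = 87.719 pc.
At distance d (pc), an angle of θ arcsec spans θ·d AU: s = 1.66 × 87.719 = 145.61 AU.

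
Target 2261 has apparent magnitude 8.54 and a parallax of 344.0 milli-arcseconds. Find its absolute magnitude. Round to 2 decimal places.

d = 1/p = 1/0.3440″ = 2.907 pc.
m − M = 5 log₁₀(2.907) − 5 = 2.3172 − 5 = -2.6828.
M = m − (m − M) = 8.54 − (-2.6828) = 11.22.

M = 11.22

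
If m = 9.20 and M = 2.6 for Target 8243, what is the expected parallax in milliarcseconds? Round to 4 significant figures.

m − M = 9.20 − 2.6 = 6.60.
d = 10^((m−M)/5 + 1) = 10^2.320 = 208.93 pc.
p = 1/d = 1/208.93 = 0.0047863 arcsec = 4.7863 mas.

4.786 mas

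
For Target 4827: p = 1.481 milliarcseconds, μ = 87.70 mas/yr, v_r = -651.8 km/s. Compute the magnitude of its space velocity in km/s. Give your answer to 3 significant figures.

d = 1/p = 1/0.001481″ = 675.22 pc.
μ = 87.70 mas/yr = 0.08770 ″/yr.
v_t = 4.740 μ d = 4.740 × 0.08770 × 675.22 = 280.69 km/s.
v = √(v_r² + v_t²) = √((-651.8)² + 280.69²) = √503630 = 709.67 km/s.

710 km/s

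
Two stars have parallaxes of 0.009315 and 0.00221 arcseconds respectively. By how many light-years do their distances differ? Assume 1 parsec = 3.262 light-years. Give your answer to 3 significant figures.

1130 ly

d_A = 1/0.009315″ = 107.35 pc; d_B = 1/0.002210″ = 452.49 pc.
|d_B − d_A| = |452.49 − 107.35| = 345.14 pc = 345.14 × 3.262 ly = 1125.8 ly.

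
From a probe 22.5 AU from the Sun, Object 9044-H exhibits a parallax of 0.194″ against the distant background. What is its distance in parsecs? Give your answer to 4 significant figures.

116.0 pc

With baseline B (in AU) and parallax p (in arcsec), d = B/p parsecs.
d = 22.5 / 0.194 = 115.98 pc.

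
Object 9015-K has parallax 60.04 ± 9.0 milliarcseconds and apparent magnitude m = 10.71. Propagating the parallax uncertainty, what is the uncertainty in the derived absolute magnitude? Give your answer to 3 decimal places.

σ_M = 0.326 mag

M = m − 5 log₁₀ d + 5 = m + 5 log₁₀ p + 5, so ∂M/∂p = 5/(p ln 10).
σ_M = (5/ln 10) · (σ_p/p) = 2.1715 × 9.0/60.04 = 2.1715 × 0.1499 = 0.32551.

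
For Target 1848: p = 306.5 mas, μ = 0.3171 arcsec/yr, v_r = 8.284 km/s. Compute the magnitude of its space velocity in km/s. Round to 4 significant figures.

9.627 km/s

d = 1/p = 1/0.3065″ = 3.2626 pc.
v_t = 4.740 μ d = 4.740 × 0.3171 × 3.2626 = 4.9039 km/s.
v = √(v_r² + v_t²) = √(8.284² + 4.9039²) = √92.6729 = 9.6267 km/s.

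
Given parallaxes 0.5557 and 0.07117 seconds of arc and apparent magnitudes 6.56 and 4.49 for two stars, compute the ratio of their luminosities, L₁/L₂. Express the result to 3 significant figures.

d₁ = 1/p₁ = 1/0.5557″ = 1.7995 pc; d₂ = 1/p₂ = 1/0.07117″ = 14.051 pc.
M₁ = m₁ − 5 log₁₀ d₁ + 5 = 6.56 − 1.2758 + 5 = 10.2842.
M₂ = 4.49 − 5.7385 + 5 = 3.7515.
L₁/L₂ = 10^(0.4(M₂ − M₁)) = 10^(0.4 × (-6.5327)) = 10^(-2.61308) = 0.0024374.

L₁/L₂ = 0.00244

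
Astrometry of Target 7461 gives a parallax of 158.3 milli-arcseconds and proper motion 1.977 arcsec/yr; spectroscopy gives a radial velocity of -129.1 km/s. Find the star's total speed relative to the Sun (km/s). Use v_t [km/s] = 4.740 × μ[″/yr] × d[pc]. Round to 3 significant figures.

d = 1/p = 1/0.1583″ = 6.3171 pc.
v_t = 4.740 μ d = 4.740 × 1.977 × 6.3171 = 59.197 km/s.
v = √(v_r² + v_t²) = √((-129.1)² + 59.197²) = √20171.1 = 142.02 km/s.

142 km/s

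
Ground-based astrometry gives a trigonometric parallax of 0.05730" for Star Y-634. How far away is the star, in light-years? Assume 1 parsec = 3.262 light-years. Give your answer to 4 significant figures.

56.93 light years

d = 1/p = 1/0.05730 = 17.452 pc.
In light-years: 17.452 × 3.262 = 56.928 ly.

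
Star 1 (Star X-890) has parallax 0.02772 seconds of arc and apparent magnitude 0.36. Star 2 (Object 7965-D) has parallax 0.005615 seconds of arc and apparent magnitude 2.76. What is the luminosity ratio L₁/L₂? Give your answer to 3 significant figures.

d₁ = 1/p₁ = 1/0.02772″ = 36.075 pc; d₂ = 1/p₂ = 1/0.005615″ = 178.09 pc.
M₁ = m₁ − 5 log₁₀ d₁ + 5 = 0.36 − 7.7860 + 5 = -2.4260.
M₂ = 2.76 − 11.2532 + 5 = -3.4932.
L₁/L₂ = 10^(0.4(M₂ − M₁)) = 10^(0.4 × (-1.0672)) = 10^(-0.42688) = 0.37421.

L₁/L₂ = 0.374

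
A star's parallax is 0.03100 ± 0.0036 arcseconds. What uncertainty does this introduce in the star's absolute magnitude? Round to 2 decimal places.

M = m − 5 log₁₀ d + 5 = m + 5 log₁₀ p + 5, so ∂M/∂p = 5/(p ln 10).
σ_M = (5/ln 10) · (σ_p/p) = 2.1715 × 0.0036/0.03100 = 2.1715 × 0.11613 = 0.25218.

σ_M = 0.25 mag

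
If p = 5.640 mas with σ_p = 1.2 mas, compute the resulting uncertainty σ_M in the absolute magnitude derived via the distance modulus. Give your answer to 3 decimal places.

M = m − 5 log₁₀ d + 5 = m + 5 log₁₀ p + 5, so ∂M/∂p = 5/(p ln 10).
σ_M = (5/ln 10) · (σ_p/p) = 2.1715 × 1.2/5.640 = 2.1715 × 0.21277 = 0.46203.

σ_M = 0.462 mag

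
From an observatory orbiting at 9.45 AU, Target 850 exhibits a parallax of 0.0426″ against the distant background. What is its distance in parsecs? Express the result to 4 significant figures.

With baseline B (in AU) and parallax p (in arcsec), d = B/p parsecs.
d = 9.45 / 0.0426 = 221.83 pc.

221.8 pc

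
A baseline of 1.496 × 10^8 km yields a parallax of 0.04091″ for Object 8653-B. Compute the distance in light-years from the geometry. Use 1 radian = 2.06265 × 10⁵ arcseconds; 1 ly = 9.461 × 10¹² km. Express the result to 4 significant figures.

θ = 0.04091″ = 0.04091/206265 = 1.9834 × 10^-7 rad.
d = B/θ = (1.496 × 10^8) / (1.9834 × 10^-7) = 7.5426 × 10^14 km = (7.5426 × 10^14) / (9.461 × 10^12) ly = 79.723 ly.

79.72 ly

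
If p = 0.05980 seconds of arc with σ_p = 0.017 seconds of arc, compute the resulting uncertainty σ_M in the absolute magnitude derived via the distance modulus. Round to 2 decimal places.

M = m − 5 log₁₀ d + 5 = m + 5 log₁₀ p + 5, so ∂M/∂p = 5/(p ln 10).
σ_M = (5/ln 10) · (σ_p/p) = 2.1715 × 0.017/0.05980 = 2.1715 × 0.28428 = 0.61731.

σ_M = 0.62 mag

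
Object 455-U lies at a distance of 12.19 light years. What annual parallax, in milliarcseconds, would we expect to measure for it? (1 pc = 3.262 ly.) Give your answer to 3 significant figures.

d = 12.19 ly ÷ 3.262 = 3.737 pc.
p = 1/d = 1/3.737 = 0.26759 arcsec.
= 0.26759 × 1000 = 267.59 mas.

268 mas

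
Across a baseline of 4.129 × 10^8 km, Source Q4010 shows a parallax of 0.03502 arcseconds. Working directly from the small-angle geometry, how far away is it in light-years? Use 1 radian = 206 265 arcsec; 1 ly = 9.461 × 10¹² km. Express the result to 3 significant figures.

257 ly

θ = 0.03502″ = 0.03502/206265 = 1.6978 × 10^-7 rad.
d = B/θ = (4.129 × 10^8) / (1.6978 × 10^-7) = 2.4320 × 10^15 km = (2.4320 × 10^15) / (9.461 × 10^12) ly = 257.06 ly.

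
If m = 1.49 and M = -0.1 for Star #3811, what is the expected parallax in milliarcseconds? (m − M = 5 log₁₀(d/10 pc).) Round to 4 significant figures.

48.08 mas

m − M = 1.49 − (-0.1) = 1.59.
d = 10^((m−M)/5 + 1) = 10^1.318 = 20.797 pc.
p = 1/d = 1/20.797 = 0.048084 arcsec = 48.084 mas.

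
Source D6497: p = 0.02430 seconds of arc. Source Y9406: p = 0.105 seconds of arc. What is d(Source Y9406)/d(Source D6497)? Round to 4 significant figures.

0.2314

Since d = 1/p, d_B/d_A = p_A/p_B.
= 0.02430 / 0.105 = 0.23143.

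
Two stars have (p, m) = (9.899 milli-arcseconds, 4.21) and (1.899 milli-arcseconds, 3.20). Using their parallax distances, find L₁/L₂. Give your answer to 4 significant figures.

L₁/L₂ = 0.01452

d₁ = 1/p₁ = 1/0.009899″ = 101.02 pc; d₂ = 1/p₂ = 1/0.001899″ = 526.59 pc.
M₁ = m₁ − 5 log₁₀ d₁ + 5 = 4.21 − 10.0220 + 5 = -0.8120.
M₂ = 3.20 − 13.6074 + 5 = -5.4074.
L₁/L₂ = 10^(0.4(M₂ − M₁)) = 10^(0.4 × (-4.5954)) = 10^(-1.83816) = 0.014516.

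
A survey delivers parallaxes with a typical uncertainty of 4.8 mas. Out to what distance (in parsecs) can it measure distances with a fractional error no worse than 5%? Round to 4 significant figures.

10.42 pc

σ_d/d = σ_p/p, so the condition is σ_p/p ≤ 0.05, i.e. p ≥ σ_p/0.05.
p_min = 4.8/0.05 = 96 mas = 0.096 arcsec.
d_max = 1/p_min = 1/0.096 = 10.417 pc.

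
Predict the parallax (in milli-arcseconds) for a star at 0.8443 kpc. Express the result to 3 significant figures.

1.18 mas

d = 0.8443 kpc = 844.3 pc.
p = 1/d = 1/844.3 = 0.0011844 arcsec.
= 0.0011844 × 1000 = 1.1844 mas.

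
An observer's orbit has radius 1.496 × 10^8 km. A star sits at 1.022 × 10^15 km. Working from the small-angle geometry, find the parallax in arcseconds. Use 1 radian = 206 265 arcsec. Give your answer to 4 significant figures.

0.03019 arcsec

θ ≈ B/d = (1.496 × 10^8) / (1.022 × 10^15) = 1.4638 × 10^-7 rad.
In arcseconds: 1.4638 × 10^-7 × 206265 = 0.030193″.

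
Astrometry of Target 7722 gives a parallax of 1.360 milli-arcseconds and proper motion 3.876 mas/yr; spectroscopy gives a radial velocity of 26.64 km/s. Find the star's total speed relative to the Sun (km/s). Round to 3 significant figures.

d = 1/p = 1/0.001360″ = 735.29 pc.
μ = 3.876 mas/yr = 0.003876 ″/yr.
v_t = 4.740 μ d = 4.740 × 0.003876 × 735.29 = 13.509 km/s.
v = √(v_r² + v_t²) = √(26.64² + 13.509²) = √892.183 = 29.869 km/s.

29.9 km/s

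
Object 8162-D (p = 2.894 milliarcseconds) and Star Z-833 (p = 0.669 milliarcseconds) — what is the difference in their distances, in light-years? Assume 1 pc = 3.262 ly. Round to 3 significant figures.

3750 ly

d_A = 1/0.002894″ = 345.54 pc; d_B = 1/0.0006690″ = 1494.8 pc.
|d_B − d_A| = |1494.8 − 345.54| = 1149.3 pc = 1149.3 × 3.262 ly = 3749 ly.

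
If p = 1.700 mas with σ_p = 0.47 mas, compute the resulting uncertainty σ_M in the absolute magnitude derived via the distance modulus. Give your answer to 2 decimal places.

M = m − 5 log₁₀ d + 5 = m + 5 log₁₀ p + 5, so ∂M/∂p = 5/(p ln 10).
σ_M = (5/ln 10) · (σ_p/p) = 2.1715 × 0.47/1.700 = 2.1715 × 0.27647 = 0.60035.

σ_M = 0.60 mag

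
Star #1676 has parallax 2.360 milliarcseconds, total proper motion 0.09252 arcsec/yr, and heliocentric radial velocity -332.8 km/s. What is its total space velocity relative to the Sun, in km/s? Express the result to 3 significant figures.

381 km/s

d = 1/p = 1/0.002360″ = 423.73 pc.
v_t = 4.740 μ d = 4.740 × 0.09252 × 423.73 = 185.82 km/s.
v = √(v_r² + v_t²) = √((-332.8)² + 185.82²) = √145285 = 381.16 km/s.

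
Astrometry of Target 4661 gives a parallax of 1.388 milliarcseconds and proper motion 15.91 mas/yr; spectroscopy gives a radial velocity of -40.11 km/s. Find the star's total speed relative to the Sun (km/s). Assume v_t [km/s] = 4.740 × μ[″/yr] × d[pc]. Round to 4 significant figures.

d = 1/p = 1/0.001388″ = 720.46 pc.
μ = 15.91 mas/yr = 0.01591 ″/yr.
v_t = 4.740 μ d = 4.740 × 0.01591 × 720.46 = 54.332 km/s.
v = √(v_r² + v_t²) = √((-40.11)² + 54.332²) = √4560.78 = 67.534 km/s.

67.53 km/s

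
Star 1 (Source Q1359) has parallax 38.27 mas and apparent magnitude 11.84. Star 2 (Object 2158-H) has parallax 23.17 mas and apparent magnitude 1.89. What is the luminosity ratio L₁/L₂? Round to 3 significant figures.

L₁/L₂ = 3.84 × 10^-5

d₁ = 1/p₁ = 1/0.03827″ = 26.13 pc; d₂ = 1/p₂ = 1/0.02317″ = 43.159 pc.
M₁ = m₁ − 5 log₁₀ d₁ + 5 = 11.84 − 7.0857 + 5 = 9.7543.
M₂ = 1.89 − 8.1754 + 5 = -1.2854.
L₁/L₂ = 10^(0.4(M₂ − M₁)) = 10^(0.4 × (-11.0397)) = 10^(-4.41588) = 0.000038381.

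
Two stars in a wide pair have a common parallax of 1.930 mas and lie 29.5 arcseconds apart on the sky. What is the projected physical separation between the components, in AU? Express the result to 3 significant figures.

d = 1/p = 1/0.001930″ = 518.13 pc.
At distance d (pc), an angle of θ arcsec spans θ·d AU: s = 29.5 × 518.13 = 15285 AU.

15300 AU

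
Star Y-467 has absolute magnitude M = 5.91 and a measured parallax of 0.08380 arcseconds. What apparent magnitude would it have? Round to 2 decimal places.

d = 1/p = 1/0.08380″ = 11.933 pc.
m − M = 5 log₁₀ d − 5 = 5 log₁₀(11.933) − 5 = 5.3837 − 5 = 0.3837.
m = M + (m − M) = 5.91 + 0.3837 = 6.29.

m = 6.29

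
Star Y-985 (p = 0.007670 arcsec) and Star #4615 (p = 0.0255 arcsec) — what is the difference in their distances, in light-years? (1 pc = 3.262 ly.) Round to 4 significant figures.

297.4 ly

d_A = 1/0.007670″ = 130.38 pc; d_B = 1/0.02550″ = 39.216 pc.
|d_B − d_A| = |39.216 − 130.38| = 91.164 pc = 91.164 × 3.262 ly = 297.38 ly.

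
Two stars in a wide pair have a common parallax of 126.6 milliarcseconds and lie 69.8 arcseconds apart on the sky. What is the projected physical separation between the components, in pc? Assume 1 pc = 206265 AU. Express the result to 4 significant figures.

0.002673 pc

d = 1/p = 1/0.1266″ = 7.8989 pc.
At distance d (pc), an angle of θ arcsec spans θ·d AU: s = 69.8 × 7.8989 = 551.34 AU.
= 551.34 / 206265 = 0.0026730 pc.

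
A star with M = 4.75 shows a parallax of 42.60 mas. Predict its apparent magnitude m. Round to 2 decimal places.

m = 6.60

d = 1/p = 1/0.04260″ = 23.474 pc.
m − M = 5 log₁₀ d − 5 = 5 log₁₀(23.474) − 5 = 6.8529 − 5 = 1.8529.
m = M + (m − M) = 4.75 + 1.8529 = 6.60.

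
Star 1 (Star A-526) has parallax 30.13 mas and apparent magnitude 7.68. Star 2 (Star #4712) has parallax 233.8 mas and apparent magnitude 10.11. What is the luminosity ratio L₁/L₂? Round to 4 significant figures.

L₁/L₂ = 564.5

d₁ = 1/p₁ = 1/0.03013″ = 33.19 pc; d₂ = 1/p₂ = 1/0.2338″ = 4.2772 pc.
M₁ = m₁ − 5 log₁₀ d₁ + 5 = 7.68 − 7.6050 + 5 = 5.0750.
M₂ = 10.11 − 3.1558 + 5 = 11.9542.
L₁/L₂ = 10^(0.4(M₂ − M₁)) = 10^(0.4 × 6.8792) = 10^2.75168 = 564.52.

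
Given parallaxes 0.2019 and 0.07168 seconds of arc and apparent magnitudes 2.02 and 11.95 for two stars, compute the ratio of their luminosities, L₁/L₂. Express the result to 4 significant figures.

d₁ = 1/p₁ = 1/0.2019″ = 4.9529 pc; d₂ = 1/p₂ = 1/0.07168″ = 13.951 pc.
M₁ = m₁ − 5 log₁₀ d₁ + 5 = 2.02 − 3.4743 + 5 = 3.5457.
M₂ = 11.95 − 5.7230 + 5 = 11.2270.
L₁/L₂ = 10^(0.4(M₂ − M₁)) = 10^(0.4 × 7.6813) = 10^3.07252 = 1181.7.

L₁/L₂ = 1182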